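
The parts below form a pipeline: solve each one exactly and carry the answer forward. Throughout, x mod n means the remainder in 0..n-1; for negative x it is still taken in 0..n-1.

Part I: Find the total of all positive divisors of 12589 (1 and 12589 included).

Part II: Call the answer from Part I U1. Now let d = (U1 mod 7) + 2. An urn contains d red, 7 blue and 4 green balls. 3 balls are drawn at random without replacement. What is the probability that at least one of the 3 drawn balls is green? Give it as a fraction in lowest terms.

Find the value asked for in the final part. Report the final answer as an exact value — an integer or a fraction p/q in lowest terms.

Part I: 12589 is prime, so its only divisors are 1 and 12589; sigma = 1 + 12589 = 12590; answer 12590
Part II: U1 = 12590; d = 6; total draws C(17,3) = 680; complement C(13,3) = 286; favorable 680 - 286 = 394; P = 197/340; answer 197/340

197/340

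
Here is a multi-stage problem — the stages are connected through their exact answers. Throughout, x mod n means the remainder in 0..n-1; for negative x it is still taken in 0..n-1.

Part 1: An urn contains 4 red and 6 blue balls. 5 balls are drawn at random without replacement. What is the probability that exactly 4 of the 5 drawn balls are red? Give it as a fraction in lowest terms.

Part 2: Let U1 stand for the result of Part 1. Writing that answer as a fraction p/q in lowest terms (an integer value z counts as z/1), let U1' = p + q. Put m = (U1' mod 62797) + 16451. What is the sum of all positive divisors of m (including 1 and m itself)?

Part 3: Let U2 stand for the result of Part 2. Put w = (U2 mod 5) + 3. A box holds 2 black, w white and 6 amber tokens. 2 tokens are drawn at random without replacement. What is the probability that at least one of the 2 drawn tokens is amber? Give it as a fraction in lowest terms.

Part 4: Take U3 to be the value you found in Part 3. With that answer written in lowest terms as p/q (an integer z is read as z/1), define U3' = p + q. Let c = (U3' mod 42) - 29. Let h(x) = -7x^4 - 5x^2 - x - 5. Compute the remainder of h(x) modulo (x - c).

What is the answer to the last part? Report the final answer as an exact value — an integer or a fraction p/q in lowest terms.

-46328

Part 1: total draws C(10,5) = 252; favorable C(4,4)*C(6,1) = 6; P = 1/42; answer 1/42
Part 2: U1 = 1/42; threaded value p + q = 43; m = 16494; 16494 = 2 * 3 * 2749; sigma = (1 + 2) * (1 + 3) * (1 + 2749) = 3 * 4 * 2750 = 33000; answer 33000
Part 3: U2 = 33000; w = 3; total draws C(11,2) = 55; complement C(5,2) = 10; favorable 55 - 10 = 45; P = 9/11; answer 9/11
Part 4: U3 = 9/11; threaded value p + q = 20; c = -9; remainder = value at the root: -7*(-9)^4 - 5*(-9)^2 - 1*(-9)^1 - 5 = (-45927) + (-405) + (9) + (-5) = -46328; answer -46328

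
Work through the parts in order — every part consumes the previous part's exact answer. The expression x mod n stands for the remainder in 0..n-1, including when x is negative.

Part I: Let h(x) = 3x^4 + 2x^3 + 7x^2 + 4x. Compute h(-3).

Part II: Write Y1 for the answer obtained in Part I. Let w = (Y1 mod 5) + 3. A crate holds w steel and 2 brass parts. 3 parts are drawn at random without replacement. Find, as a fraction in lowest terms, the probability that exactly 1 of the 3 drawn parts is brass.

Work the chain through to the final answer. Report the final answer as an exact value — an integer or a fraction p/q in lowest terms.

3/5

Part I: 3*(-3)^4 + 2*(-3)^3 + 7*(-3)^2 + 4*(-3)^1 = (243) + (-54) + (63) + (-12) = 240; answer 240
Part II: Y1 = 240; w = 3; total draws C(5,3) = 10; favorable C(2,1)*C(3,2) = 6; P = 3/5; answer 3/5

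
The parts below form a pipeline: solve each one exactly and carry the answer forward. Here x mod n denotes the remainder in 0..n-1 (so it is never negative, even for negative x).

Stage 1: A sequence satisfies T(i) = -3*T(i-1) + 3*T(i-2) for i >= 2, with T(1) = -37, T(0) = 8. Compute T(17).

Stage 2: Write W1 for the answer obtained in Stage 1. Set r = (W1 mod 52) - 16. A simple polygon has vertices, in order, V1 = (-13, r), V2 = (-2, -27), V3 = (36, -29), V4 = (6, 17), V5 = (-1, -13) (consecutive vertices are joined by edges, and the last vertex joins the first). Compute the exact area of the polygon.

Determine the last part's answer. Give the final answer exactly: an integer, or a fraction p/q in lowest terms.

961

Stage 1: T(2) = -3*(-37) + 3*(8) = 135; iterating: T(2)=135, T(3)=-516, T(4)=1953, T(5)=-7407, T(6)=28080, T(7)=-106461, T(8)=403623, T(9)=-1530252, T(10)=5801625, T(11)=-21995631, T(12)=83391768, T(13)=-316162197, T(14)=1198661895, T(15)=-4544472276, T(16)=17229402513, T(17)=-65321624367; answer -65321624367
Stage 2: W1 = -65321624367; r = -15; cross terms: (-13*-27 - -2*-15)=321, (-2*-29 - 36*-27)=1030, (36*17 - 6*-29)=786, (6*-13 - -1*17)=-61, (-1*-15 - -13*-13)=-154; twice the area = |1922| = 1922; area = 961; answer 961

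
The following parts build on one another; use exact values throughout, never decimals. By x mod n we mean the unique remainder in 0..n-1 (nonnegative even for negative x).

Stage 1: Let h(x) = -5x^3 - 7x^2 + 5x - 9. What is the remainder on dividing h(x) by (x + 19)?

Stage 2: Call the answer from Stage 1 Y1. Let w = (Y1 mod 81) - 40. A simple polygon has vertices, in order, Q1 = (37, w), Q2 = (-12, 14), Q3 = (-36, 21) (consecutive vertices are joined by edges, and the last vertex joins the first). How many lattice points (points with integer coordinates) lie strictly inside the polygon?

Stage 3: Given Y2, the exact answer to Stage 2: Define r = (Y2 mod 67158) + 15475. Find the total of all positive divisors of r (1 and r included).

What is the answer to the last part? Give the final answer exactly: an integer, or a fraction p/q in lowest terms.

26352

Stage 1: remainder = value at the root: -5*(-19)^3 - 7*(-19)^2 + 5*(-19)^1 - 9 = (34295) + (-2527) + (-95) + (-9) = 31664; answer 31664
Stage 2: Y1 = 31664; w = 34; cross terms: (37*14 - -12*34)=926, (-12*21 - -36*14)=252, (-36*34 - 37*21)=-2001; twice the area = |-823| = 823; area = 823/2; boundary points = 1 + 1 + 1 = 3; strictly interior points = area - boundary/2 + 1 = 411; answer 411
Stage 3: Y2 = 411; r = 15886; 15886 = 2 * 13^2 * 47; sigma = (1 + 2) * (1 + 13 + 169) * (1 + 47) = 3 * 183 * 48 = 26352; answer 26352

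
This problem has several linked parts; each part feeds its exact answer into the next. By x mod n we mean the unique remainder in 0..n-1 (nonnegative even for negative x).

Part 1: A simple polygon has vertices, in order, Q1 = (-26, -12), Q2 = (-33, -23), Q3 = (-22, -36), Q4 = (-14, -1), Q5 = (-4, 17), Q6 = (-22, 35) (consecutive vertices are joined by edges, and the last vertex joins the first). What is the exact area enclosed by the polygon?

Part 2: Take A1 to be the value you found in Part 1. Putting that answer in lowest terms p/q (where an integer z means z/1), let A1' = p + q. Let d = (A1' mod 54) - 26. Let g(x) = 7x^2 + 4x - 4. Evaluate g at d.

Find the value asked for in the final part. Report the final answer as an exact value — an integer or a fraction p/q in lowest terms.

Part 1: cross terms: (-26*-23 - -33*-12)=202, (-33*-36 - -22*-23)=682, (-22*-1 - -14*-36)=-482, (-14*17 - -4*-1)=-242, (-4*35 - -22*17)=234, (-22*-12 - -26*35)=1174; twice the area = |1568| = 1568; area = 784; answer 784
Part 2: A1 = 784; threaded value p + q = 785; d = 3; 7*(3)^2 + 4*(3)^1 - 4 = (63) + (12) + (-4) = 71; answer 71

71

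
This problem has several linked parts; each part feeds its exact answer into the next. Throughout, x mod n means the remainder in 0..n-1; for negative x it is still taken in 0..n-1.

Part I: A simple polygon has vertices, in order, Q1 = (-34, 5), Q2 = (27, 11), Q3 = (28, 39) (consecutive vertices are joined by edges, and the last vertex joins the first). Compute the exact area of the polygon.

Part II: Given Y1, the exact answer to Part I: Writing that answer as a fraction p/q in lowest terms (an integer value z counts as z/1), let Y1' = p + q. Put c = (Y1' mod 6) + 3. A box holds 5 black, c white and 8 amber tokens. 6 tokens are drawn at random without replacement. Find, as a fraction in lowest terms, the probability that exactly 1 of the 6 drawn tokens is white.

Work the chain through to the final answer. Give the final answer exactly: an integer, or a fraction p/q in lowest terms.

27/56

Part I: cross terms: (-34*11 - 27*5)=-509, (27*39 - 28*11)=745, (28*5 - -34*39)=1466; twice the area = |1702| = 1702; area = 851; answer 851
Part II: Y1 = 851; threaded value p + q = 852; c = 3; total draws C(16,6) = 8008; favorable C(3,1)*C(13,5) = 3861; P = 27/56; answer 27/56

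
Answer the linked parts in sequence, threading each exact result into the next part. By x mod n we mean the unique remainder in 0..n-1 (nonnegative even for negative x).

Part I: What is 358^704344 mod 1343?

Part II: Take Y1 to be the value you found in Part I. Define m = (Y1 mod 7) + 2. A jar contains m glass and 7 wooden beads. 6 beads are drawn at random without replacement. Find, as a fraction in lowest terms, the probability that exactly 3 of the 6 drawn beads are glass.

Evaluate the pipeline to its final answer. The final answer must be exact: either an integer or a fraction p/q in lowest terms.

Part I: squarings mod 1343: 358^1=358, 358^2=579, 358^4=834, 358^8=1225, 358^16=494, 358^32=953, 358^64=341, 358^128=783, 358^256=681, 358^512=426, 358^1024=171, 358^2048=1038, 358^4096=358, 358^8192=579, 358^16384=834, 358^32768=1225, 358^65536=494, 358^131072=953, 358^262144=341, 358^524288=783; 358^704344 = 358^8 * 358^16 * 358^64 * 358^256 * 358^512 * 358^1024 * 358^2048 * 358^4096 * 358^8192 * 358^32768 * 358^131072 * 358^524288 = 834 (mod 1343); answer 834
Part II: Y1 = 834; m = 3; total draws C(10,6) = 210; favorable C(3,3)*C(7,3) = 35; P = 1/6; answer 1/6

1/6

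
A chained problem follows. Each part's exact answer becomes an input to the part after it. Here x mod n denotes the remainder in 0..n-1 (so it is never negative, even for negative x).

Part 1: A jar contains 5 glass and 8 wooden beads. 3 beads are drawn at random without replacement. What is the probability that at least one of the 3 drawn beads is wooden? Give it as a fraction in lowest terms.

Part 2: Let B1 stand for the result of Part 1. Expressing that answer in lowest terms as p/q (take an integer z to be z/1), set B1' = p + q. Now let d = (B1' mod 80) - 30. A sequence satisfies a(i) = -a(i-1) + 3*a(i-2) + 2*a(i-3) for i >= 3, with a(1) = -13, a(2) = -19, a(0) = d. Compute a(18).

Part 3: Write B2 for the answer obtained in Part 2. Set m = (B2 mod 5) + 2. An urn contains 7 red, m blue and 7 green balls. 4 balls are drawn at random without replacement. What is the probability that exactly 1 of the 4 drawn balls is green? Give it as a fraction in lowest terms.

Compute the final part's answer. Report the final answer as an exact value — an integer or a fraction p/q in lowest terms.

Part 1: total draws C(13,3) = 286; complement C(5,3) = 10; favorable 286 - 10 = 276; P = 138/143; answer 138/143
Part 2: B1 = 138/143; threaded value p + q = 281; d = 11; a(3) = -1*(-19) + 3*(-13) + 2*(11) = 2; iterating: a(3)=2, a(4)=-85, a(5)=53, a(6)=-304, a(7)=293, a(8)=-1099, a(9)=1370, a(10)=-4081, a(11)=5993, a(12)=-15496, a(13)=25313, a(14)=-59815, a(15)=104762, a(16)=-233581, a(17)=428237, a(18)=-919456; answer -919456
Part 3: B2 = -919456; m = 6; total draws C(20,4) = 4845; favorable C(7,1)*C(13,3) = 2002; P = 2002/4845; answer 2002/4845

2002/4845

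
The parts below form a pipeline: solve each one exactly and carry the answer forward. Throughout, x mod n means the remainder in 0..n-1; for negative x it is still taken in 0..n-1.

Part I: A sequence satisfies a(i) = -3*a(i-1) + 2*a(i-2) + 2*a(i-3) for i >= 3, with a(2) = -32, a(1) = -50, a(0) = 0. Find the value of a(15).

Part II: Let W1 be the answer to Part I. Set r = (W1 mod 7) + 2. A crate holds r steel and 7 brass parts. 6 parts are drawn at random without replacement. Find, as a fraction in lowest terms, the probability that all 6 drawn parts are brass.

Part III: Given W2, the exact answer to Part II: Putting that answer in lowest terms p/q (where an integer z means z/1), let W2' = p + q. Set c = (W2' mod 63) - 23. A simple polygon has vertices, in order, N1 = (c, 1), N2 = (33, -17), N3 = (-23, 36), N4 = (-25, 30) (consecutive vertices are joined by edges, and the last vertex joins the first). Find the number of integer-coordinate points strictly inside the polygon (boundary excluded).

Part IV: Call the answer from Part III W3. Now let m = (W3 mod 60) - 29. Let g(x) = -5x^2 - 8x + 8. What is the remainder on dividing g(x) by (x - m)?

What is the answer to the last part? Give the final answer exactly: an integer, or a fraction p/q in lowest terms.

-1400

Part I: a(3) = -3*(-32) + 2*(-50) + 2*(0) = -4; iterating: a(3)=-4, a(4)=-152, a(5)=384, a(6)=-1464, a(7)=4856, a(8)=-16728, a(9)=56968, a(10)=-194648, a(11)=664424, a(12)=-2268632, a(13)=7745448, a(14)=-26444760, a(15)=90287912; answer 90287912
Part II: W1 = 90287912; r = 3; total draws C(10,6) = 210; favorable C(7,6) = 7; P = 1/30; answer 1/30
Part III: W2 = 1/30; threaded value p + q = 31; c = 8; cross terms: (8*-17 - 33*1)=-169, (33*36 - -23*-17)=797, (-23*30 - -25*36)=210, (-25*1 - 8*30)=-265; twice the area = |573| = 573; area = 573/2; boundary points = 1 + 1 + 2 + 1 = 5; strictly interior points = area - boundary/2 + 1 = 285; answer 285
Part IV: W3 = 285; m = 16; remainder = value at the root: -5*(16)^2 - 8*(16)^1 + 8 = (-1280) + (-128) + (8) = -1400; answer -1400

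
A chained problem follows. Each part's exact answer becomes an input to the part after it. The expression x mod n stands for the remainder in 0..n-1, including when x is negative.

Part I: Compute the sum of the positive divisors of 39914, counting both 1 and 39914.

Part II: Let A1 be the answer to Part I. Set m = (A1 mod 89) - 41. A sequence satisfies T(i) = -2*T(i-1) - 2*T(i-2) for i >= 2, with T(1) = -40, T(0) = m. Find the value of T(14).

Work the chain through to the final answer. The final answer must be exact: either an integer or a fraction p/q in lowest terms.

-9472

Part I: 39914 = 2 * 7 * 2851; sigma = (1 + 2) * (1 + 7) * (1 + 2851) = 3 * 8 * 2852 = 68448; answer 68448
Part II: A1 = 68448; m = -34; T(2) = -2*(-40) - 2*(-34) = 148; iterating: T(2)=148, T(3)=-216, T(4)=136, T(5)=160, T(6)=-592, T(7)=864, T(8)=-544, T(9)=-640, T(10)=2368, T(11)=-3456, T(12)=2176, T(13)=2560, T(14)=-9472; answer -9472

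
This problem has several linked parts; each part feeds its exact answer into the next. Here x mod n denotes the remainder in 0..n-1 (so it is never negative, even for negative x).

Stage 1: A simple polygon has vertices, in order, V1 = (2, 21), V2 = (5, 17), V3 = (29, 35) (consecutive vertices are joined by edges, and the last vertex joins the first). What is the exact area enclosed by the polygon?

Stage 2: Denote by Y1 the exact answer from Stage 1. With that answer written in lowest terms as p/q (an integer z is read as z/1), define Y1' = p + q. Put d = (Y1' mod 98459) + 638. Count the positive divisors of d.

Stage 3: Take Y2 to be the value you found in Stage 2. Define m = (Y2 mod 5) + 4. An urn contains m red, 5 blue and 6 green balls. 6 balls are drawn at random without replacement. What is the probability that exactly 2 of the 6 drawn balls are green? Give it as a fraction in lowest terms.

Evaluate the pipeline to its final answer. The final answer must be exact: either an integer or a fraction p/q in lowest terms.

225/572

Stage 1: cross terms: (2*17 - 5*21)=-71, (5*35 - 29*17)=-318, (29*21 - 2*35)=539; twice the area = |150| = 150; area = 75; answer 75
Stage 2: Y1 = 75; threaded value p + q = 76; d = 714; 714 = 2 * 3 * 7 * 17; number of divisors = (1+1) * (1+1) * (1+1) * (1+1) = 16; answer 16
Stage 3: Y2 = 16; m = 5; total draws C(16,6) = 8008; favorable C(6,2)*C(10,4) = 3150; P = 225/572; answer 225/572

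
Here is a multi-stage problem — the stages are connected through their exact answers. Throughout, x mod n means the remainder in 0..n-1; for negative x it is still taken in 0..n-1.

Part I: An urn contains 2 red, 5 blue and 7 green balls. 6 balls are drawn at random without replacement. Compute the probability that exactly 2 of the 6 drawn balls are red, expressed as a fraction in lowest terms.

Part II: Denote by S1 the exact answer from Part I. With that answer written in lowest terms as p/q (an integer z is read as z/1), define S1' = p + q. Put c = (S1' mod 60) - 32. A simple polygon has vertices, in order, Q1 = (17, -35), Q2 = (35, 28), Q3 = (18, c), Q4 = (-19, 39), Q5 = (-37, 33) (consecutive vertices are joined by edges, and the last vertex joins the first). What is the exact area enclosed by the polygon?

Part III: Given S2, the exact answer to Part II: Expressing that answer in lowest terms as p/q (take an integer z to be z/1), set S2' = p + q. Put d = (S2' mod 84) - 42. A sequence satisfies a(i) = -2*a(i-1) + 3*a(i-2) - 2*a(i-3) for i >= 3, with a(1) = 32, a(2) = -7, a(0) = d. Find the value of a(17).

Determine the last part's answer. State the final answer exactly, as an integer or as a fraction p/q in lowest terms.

Part I: total draws C(14,6) = 3003; favorable C(2,2)*C(12,4) = 495; P = 15/91; answer 15/91
Part II: S1 = 15/91; threaded value p + q = 106; c = 14; cross terms: (17*28 - 35*-35)=1701, (35*14 - 18*28)=-14, (18*39 - -19*14)=968, (-19*33 - -37*39)=816, (-37*-35 - 17*33)=734; twice the area = |4205| = 4205; area = 4205/2; answer 4205/2
Part III: S2 = 4205/2; threaded value p + q = 4207; d = -35; a(3) = -2*(-7) + 3*(32) - 2*(-35) = 180; iterating: a(3)=180, a(4)=-445, a(5)=1444, a(6)=-4583, a(7)=14388, a(8)=-45413, a(9)=143156, a(10)=-451327, a(11)=1422948, a(12)=-4486189, a(13)=14143876, a(14)=-44592215, a(15)=140588436, a(16)=-443241269, a(17)=1397432276; answer 1397432276

1397432276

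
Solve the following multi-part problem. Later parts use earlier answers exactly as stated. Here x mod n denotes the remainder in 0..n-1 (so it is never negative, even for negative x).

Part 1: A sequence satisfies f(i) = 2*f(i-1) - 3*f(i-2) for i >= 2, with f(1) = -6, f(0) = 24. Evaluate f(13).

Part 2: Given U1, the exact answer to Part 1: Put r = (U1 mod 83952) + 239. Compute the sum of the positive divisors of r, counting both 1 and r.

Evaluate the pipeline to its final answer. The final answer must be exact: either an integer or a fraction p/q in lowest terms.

40980

Part 1: f(2) = 2*(-6) - 3*(24) = -84; iterating: f(2)=-84, f(3)=-150, f(4)=-48, f(5)=354, f(6)=852, f(7)=642, f(8)=-1272, f(9)=-4470, f(10)=-5124, f(11)=3162, f(12)=21696, f(13)=33906; answer 33906
Part 2: U1 = 33906; r = 34145; 34145 = 5 * 6829; sigma = (1 + 5) * (1 + 6829) = 6 * 6830 = 40980; answer 40980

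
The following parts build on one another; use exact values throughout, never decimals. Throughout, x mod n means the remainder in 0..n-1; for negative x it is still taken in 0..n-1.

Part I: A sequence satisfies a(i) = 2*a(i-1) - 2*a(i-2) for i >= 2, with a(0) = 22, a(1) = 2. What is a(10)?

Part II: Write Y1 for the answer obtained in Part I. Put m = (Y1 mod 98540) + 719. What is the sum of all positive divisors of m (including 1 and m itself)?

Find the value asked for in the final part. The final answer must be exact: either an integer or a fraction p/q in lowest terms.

Part I: a(2) = 2*(2) - 2*(22) = -40; iterating: a(2)=-40, a(3)=-84, a(4)=-88, a(5)=-8, a(6)=160, a(7)=336, a(8)=352, a(9)=32, a(10)=-640; answer -640
Part II: Y1 = -640; m = 98619; 98619 = 3 * 71 * 463; sigma = (1 + 3) * (1 + 71) * (1 + 463) = 4 * 72 * 464 = 133632; answer 133632

133632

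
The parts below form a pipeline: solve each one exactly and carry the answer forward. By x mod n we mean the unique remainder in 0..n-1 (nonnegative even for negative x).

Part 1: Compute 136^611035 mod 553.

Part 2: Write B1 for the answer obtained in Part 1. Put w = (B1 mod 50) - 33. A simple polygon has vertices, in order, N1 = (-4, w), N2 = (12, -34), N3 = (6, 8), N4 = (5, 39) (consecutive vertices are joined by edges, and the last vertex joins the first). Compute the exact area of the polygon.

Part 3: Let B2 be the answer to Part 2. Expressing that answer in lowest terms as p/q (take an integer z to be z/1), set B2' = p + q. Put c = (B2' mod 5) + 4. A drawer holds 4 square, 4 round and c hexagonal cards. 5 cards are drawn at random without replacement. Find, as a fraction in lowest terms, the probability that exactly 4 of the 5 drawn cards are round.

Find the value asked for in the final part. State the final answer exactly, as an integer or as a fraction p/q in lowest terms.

1/143

Part 1: squarings mod 553: 136^1=136, 136^2=247, 136^4=179, 136^8=520, 136^16=536, 136^32=289, 136^64=18, 136^128=324, 136^256=459, 136^512=541, 136^1024=144, 136^2048=275, 136^4096=417, 136^8192=247, 136^16384=179, 136^32768=520, 136^65536=536, 136^131072=289, 136^262144=18, 136^524288=324; 136^611035 = 136^1 * 136^2 * 136^8 * 136^16 * 136^64 * 136^128 * 136^512 * 136^4096 * 136^16384 * 136^65536 * 136^524288 = 94 (mod 553); answer 94
Part 2: B1 = 94; w = 11; cross terms: (-4*-34 - 12*11)=4, (12*8 - 6*-34)=300, (6*39 - 5*8)=194, (5*11 - -4*39)=211; twice the area = |709| = 709; area = 709/2; answer 709/2
Part 3: B2 = 709/2; threaded value p + q = 711; c = 5; total draws C(13,5) = 1287; favorable C(4,4)*C(9,1) = 9; P = 1/143; answer 1/143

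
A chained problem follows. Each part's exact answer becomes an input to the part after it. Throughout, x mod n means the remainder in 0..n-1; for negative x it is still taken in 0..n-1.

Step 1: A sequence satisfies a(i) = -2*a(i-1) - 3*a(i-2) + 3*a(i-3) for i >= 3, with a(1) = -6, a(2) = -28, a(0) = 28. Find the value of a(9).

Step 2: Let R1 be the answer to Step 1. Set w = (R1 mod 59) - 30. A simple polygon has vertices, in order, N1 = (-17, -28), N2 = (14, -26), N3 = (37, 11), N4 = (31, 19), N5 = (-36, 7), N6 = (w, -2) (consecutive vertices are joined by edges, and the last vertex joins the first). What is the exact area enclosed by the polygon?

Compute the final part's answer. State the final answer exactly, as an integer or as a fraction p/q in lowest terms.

2028

Step 1: a(3) = -2*(-28) - 3*(-6) + 3*(28) = 158; iterating: a(3)=158, a(4)=-250, a(5)=-58, a(6)=1340, a(7)=-3256, a(8)=2318, a(9)=9152; answer 9152
Step 2: R1 = 9152; w = -23; cross terms: (-17*-26 - 14*-28)=834, (14*11 - 37*-26)=1116, (37*19 - 31*11)=362, (31*7 - -36*19)=901, (-36*-2 - -23*7)=233, (-23*-28 - -17*-2)=610; twice the area = |4056| = 4056; area = 2028; answer 2028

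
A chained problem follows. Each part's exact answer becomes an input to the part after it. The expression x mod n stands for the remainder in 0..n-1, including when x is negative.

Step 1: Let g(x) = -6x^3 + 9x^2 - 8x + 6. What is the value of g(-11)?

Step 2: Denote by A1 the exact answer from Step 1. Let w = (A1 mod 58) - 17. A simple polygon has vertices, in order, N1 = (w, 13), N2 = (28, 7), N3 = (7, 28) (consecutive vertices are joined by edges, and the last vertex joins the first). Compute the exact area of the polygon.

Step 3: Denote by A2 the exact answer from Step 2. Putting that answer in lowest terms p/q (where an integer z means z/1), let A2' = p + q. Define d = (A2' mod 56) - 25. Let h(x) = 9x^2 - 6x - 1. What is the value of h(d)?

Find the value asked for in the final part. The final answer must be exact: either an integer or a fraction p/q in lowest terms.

98

Step 1: -6*(-11)^3 + 9*(-11)^2 - 8*(-11)^1 + 6 = (7986) + (1089) + (88) + (6) = 9169; answer 9169
Step 2: A1 = 9169; w = -12; cross terms: (-12*7 - 28*13)=-448, (28*28 - 7*7)=735, (7*13 - -12*28)=427; twice the area = |714| = 714; area = 357; answer 357
Step 3: A2 = 357; threaded value p + q = 358; d = -3; 9*(-3)^2 - 6*(-3)^1 - 1 = (81) + (18) + (-1) = 98; answer 98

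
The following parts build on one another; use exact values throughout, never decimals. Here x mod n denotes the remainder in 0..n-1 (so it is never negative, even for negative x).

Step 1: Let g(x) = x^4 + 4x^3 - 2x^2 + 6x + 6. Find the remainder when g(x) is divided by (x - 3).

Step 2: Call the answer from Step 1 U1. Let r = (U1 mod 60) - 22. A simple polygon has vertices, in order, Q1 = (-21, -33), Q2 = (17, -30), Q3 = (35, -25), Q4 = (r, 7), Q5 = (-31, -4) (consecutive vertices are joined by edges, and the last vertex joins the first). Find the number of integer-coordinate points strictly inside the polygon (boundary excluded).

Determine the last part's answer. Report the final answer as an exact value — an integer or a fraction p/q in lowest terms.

Step 1: remainder = value at the root: 1*(3)^4 + 4*(3)^3 - 2*(3)^2 + 6*(3)^1 + 6 = (81) + (108) + (-18) + (18) + (6) = 195; answer 195
Step 2: U1 = 195; r = -7; cross terms: (-21*-30 - 17*-33)=1191, (17*-25 - 35*-30)=625, (35*7 - -7*-25)=70, (-7*-4 - -31*7)=245, (-31*-33 - -21*-4)=939; twice the area = |3070| = 3070; area = 1535; boundary points = 1 + 1 + 2 + 1 + 1 = 6; strictly interior points = area - boundary/2 + 1 = 1533; answer 1533

1533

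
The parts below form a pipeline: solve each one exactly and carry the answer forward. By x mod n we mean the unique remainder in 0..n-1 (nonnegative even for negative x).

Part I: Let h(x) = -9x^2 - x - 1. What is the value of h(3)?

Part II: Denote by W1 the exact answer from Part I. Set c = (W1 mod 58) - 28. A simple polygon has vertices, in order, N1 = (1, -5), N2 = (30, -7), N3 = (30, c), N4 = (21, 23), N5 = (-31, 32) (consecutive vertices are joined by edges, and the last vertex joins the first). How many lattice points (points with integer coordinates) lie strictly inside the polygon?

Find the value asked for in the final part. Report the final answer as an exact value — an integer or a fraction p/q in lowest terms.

1283

Part I: -9*(3)^2 - 1*(3)^1 - 1 = (-81) + (-3) + (-1) = -85; answer -85
Part II: W1 = -85; c = 3; cross terms: (1*-7 - 30*-5)=143, (30*3 - 30*-7)=300, (30*23 - 21*3)=627, (21*32 - -31*23)=1385, (-31*-5 - 1*32)=123; twice the area = |2578| = 2578; area = 1289; boundary points = 1 + 10 + 1 + 1 + 1 = 14; strictly interior points = area - boundary/2 + 1 = 1283; answer 1283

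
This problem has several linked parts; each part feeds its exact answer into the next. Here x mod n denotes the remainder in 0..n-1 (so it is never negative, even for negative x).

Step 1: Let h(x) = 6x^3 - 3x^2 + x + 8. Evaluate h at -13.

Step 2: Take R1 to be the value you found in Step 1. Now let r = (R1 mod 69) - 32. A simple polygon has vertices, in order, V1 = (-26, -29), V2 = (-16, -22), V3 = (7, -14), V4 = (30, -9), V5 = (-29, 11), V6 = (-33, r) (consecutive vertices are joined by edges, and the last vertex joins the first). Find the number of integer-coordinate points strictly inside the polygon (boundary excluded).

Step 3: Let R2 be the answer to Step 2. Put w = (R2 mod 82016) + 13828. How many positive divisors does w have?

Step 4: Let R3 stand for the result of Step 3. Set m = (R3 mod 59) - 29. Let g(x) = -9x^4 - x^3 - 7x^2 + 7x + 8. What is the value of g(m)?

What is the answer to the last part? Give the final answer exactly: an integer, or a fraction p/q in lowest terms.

-256118

Step 1: 6*(-13)^3 - 3*(-13)^2 + 1*(-13)^1 + 8 = (-13182) + (-507) + (-13) + (8) = -13694; answer -13694
Step 2: R1 = -13694; r = 5; cross terms: (-26*-22 - -16*-29)=108, (-16*-14 - 7*-22)=378, (7*-9 - 30*-14)=357, (30*11 - -29*-9)=69, (-29*5 - -33*11)=218, (-33*-29 - -26*5)=1087; twice the area = |2217| = 2217; area = 2217/2; boundary points = 1 + 1 + 1 + 1 + 2 + 1 = 7; strictly interior points = area - boundary/2 + 1 = 1106; answer 1106
Step 3: R2 = 1106; w = 14934; 14934 = 2 * 3 * 19 * 131; number of divisors = (1+1) * (1+1) * (1+1) * (1+1) = 16; answer 16
Step 4: R3 = 16; m = -13; -9*(-13)^4 - 1*(-13)^3 - 7*(-13)^2 + 7*(-13)^1 + 8 = (-257049) + (2197) + (-1183) + (-91) + (8) = -256118; answer -256118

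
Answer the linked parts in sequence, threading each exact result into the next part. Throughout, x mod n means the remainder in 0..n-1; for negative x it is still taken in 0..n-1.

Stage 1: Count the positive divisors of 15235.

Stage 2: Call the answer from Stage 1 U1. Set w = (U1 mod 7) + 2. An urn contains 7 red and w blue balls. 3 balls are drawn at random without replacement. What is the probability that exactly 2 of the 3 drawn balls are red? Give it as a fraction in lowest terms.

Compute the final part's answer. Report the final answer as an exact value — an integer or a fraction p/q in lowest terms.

Stage 1: 15235 = 5 * 11 * 277; number of divisors = (1+1) * (1+1) * (1+1) = 8; answer 8
Stage 2: U1 = 8; w = 3; total draws C(10,3) = 120; favorable C(7,2)*C(3,1) = 63; P = 21/40; answer 21/40

21/40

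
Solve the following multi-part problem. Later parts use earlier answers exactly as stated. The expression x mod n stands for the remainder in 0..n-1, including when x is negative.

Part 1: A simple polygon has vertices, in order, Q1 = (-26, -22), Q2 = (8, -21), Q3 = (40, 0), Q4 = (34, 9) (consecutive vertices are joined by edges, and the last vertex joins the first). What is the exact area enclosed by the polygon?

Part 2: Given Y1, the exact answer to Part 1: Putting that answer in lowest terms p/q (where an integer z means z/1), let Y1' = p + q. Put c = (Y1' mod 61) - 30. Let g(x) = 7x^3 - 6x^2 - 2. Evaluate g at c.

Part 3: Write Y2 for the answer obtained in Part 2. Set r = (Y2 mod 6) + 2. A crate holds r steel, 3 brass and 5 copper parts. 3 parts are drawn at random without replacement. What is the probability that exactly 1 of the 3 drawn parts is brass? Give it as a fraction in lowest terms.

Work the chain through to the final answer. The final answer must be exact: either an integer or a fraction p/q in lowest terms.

Part 1: cross terms: (-26*-21 - 8*-22)=722, (8*0 - 40*-21)=840, (40*9 - 34*0)=360, (34*-22 - -26*9)=-514; twice the area = |1408| = 1408; area = 704; answer 704
Part 2: Y1 = 704; threaded value p + q = 705; c = 4; 7*(4)^3 - 6*(4)^2 - 2 = (448) + (-96) + (-2) = 350; answer 350
Part 3: Y2 = 350; r = 4; total draws C(12,3) = 220; favorable C(3,1)*C(9,2) = 108; P = 27/55; answer 27/55

27/55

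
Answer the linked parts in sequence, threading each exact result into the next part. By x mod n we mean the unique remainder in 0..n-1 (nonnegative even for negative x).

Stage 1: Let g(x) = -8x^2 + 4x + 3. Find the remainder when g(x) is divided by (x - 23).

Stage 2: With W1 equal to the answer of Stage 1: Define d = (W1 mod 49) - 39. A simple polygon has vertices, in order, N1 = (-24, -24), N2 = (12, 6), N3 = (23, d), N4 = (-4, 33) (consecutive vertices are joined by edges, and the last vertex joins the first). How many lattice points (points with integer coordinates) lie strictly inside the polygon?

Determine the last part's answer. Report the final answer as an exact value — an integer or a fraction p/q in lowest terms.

735

Stage 1: remainder = value at the root: -8*(23)^2 + 4*(23)^1 + 3 = (-4232) + (92) + (3) = -4137; answer -4137
Stage 2: W1 = -4137; d = -11; cross terms: (-24*6 - 12*-24)=144, (12*-11 - 23*6)=-270, (23*33 - -4*-11)=715, (-4*-24 - -24*33)=888; twice the area = |1477| = 1477; area = 1477/2; boundary points = 6 + 1 + 1 + 1 = 9; strictly interior points = area - boundary/2 + 1 = 735; answer 735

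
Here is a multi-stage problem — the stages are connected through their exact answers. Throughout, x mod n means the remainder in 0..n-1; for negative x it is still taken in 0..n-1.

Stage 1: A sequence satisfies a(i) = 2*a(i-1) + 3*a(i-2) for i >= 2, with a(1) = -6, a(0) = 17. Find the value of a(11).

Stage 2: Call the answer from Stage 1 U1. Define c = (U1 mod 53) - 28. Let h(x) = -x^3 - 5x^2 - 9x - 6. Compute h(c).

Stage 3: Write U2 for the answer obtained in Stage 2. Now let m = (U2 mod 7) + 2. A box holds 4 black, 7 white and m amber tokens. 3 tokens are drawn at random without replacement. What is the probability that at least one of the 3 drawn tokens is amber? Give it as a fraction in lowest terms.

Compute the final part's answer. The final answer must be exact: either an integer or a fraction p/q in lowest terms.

Stage 1: a(2) = 2*(-6) + 3*(17) = 39; iterating: a(2)=39, a(3)=60, a(4)=237, a(5)=654, a(6)=2019, a(7)=6000, a(8)=18057, a(9)=54114, a(10)=162399, a(11)=487140; answer 487140
Stage 2: U1 = 487140; c = -11; -1*(-11)^3 - 5*(-11)^2 - 9*(-11)^1 - 6 = (1331) + (-605) + (99) + (-6) = 819; answer 819
Stage 3: U2 = 819; m = 2; total draws C(13,3) = 286; complement C(11,3) = 165; favorable 286 - 165 = 121; P = 11/26; answer 11/26

11/26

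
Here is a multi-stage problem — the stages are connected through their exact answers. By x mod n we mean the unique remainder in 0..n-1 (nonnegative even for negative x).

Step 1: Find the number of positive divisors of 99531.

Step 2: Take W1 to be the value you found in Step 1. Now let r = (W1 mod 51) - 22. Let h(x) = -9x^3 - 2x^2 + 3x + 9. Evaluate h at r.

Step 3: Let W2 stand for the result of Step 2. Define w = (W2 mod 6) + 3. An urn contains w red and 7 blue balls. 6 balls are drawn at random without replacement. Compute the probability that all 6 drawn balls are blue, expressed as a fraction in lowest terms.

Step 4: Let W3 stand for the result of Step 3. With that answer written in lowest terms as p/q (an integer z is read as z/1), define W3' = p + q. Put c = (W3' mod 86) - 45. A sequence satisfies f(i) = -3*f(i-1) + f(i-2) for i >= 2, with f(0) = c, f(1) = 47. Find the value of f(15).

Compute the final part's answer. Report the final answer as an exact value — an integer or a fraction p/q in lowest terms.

Step 1: 99531 = 3^2 * 11059; number of divisors = (2+1) * (1+1) = 6; answer 6
Step 2: W1 = 6; r = -16; -9*(-16)^3 - 2*(-16)^2 + 3*(-16)^1 + 9 = (36864) + (-512) + (-48) + (9) = 36313; answer 36313
Step 3: W2 = 36313; w = 4; total draws C(11,6) = 462; favorable C(7,6) = 7; P = 1/66; answer 1/66
Step 4: W3 = 1/66; threaded value p + q = 67; c = 22; f(2) = -3*(47) + 1*(22) = -119; iterating: f(2)=-119, f(3)=404, f(4)=-1331, f(5)=4397, f(6)=-14522, f(7)=47963, f(8)=-158411, f(9)=523196, f(10)=-1727999, f(11)=5707193, f(12)=-18849578, f(13)=62255927, f(14)=-205617359, f(15)=679108004; answer 679108004

679108004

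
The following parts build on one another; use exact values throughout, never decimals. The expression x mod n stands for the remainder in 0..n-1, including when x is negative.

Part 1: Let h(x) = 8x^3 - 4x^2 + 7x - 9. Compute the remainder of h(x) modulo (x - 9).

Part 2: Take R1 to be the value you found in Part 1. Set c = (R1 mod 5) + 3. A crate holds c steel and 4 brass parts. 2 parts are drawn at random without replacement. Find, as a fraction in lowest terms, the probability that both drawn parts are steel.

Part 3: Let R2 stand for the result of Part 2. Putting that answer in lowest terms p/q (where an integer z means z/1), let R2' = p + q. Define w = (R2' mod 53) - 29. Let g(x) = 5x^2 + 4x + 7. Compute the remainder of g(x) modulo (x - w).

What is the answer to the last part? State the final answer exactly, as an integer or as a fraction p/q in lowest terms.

163

Part 1: remainder = value at the root: 8*(9)^3 - 4*(9)^2 + 7*(9)^1 - 9 = (5832) + (-324) + (63) + (-9) = 5562; answer 5562
Part 2: R1 = 5562; c = 5; total draws C(9,2) = 36; favorable C(5,2) = 10; P = 5/18; answer 5/18
Part 3: R2 = 5/18; threaded value p + q = 23; w = -6; remainder = value at the root: 5*(-6)^2 + 4*(-6)^1 + 7 = (180) + (-24) + (7) = 163; answer 163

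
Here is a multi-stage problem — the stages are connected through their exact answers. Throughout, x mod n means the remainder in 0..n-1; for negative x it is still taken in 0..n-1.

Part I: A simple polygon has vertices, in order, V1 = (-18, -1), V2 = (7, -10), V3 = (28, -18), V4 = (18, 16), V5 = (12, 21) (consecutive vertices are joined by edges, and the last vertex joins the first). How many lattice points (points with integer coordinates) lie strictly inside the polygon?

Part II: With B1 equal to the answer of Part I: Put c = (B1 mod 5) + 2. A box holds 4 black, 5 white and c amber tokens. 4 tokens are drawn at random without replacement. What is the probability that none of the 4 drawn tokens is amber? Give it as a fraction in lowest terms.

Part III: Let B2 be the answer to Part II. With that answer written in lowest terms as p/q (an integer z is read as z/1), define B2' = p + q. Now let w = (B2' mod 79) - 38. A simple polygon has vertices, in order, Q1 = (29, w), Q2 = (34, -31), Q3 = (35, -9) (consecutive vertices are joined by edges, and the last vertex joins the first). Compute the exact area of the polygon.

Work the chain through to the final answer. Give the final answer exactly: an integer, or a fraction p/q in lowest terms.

Part I: cross terms: (-18*-10 - 7*-1)=187, (7*-18 - 28*-10)=154, (28*16 - 18*-18)=772, (18*21 - 12*16)=186, (12*-1 - -18*21)=366; twice the area = |1665| = 1665; area = 1665/2; boundary points = 1 + 1 + 2 + 1 + 2 = 7; strictly interior points = area - boundary/2 + 1 = 830; answer 830
Part II: B1 = 830; c = 2; total draws C(11,4) = 330; favorable C(9,4) = 126; P = 21/55; answer 21/55
Part III: B2 = 21/55; threaded value p + q = 76; w = 38; cross terms: (29*-31 - 34*38)=-2191, (34*-9 - 35*-31)=779, (35*38 - 29*-9)=1591; twice the area = |179| = 179; area = 179/2; answer 179/2

179/2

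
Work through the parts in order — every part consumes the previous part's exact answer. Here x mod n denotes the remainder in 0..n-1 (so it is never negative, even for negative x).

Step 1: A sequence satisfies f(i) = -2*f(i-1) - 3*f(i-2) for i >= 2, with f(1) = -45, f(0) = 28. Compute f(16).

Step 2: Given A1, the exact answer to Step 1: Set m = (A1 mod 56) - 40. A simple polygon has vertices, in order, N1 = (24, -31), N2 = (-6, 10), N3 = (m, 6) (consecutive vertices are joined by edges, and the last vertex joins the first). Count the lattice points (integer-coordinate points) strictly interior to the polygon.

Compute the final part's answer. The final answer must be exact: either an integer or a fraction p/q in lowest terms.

Step 1: f(2) = -2*(-45) - 3*(28) = 6; iterating: f(2)=6, f(3)=123, f(4)=-264, f(5)=159, f(6)=474, f(7)=-1425, f(8)=1428, f(9)=1419, f(10)=-7122, f(11)=9987, f(12)=1392, f(13)=-32745, f(14)=61314, f(15)=-24393, f(16)=-135156; answer -135156
Step 2: A1 = -135156; m = -12; cross terms: (24*10 - -6*-31)=54, (-6*6 - -12*10)=84, (-12*-31 - 24*6)=228; twice the area = |366| = 366; area = 183; boundary points = 1 + 2 + 1 = 4; strictly interior points = area - boundary/2 + 1 = 182; answer 182

182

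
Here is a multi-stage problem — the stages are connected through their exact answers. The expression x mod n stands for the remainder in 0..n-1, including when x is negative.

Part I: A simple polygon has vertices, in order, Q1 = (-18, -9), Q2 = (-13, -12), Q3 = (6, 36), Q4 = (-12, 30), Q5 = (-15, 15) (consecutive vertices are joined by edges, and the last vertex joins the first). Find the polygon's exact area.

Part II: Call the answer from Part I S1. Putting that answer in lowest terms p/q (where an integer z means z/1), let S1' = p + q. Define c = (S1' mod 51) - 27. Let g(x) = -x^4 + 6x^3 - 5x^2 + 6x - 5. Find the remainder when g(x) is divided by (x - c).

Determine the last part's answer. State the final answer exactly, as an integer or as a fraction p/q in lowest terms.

Part I: cross terms: (-18*-12 - -13*-9)=99, (-13*36 - 6*-12)=-396, (6*30 - -12*36)=612, (-12*15 - -15*30)=270, (-15*-9 - -18*15)=405; twice the area = |990| = 990; area = 495; answer 495
Part II: S1 = 495; threaded value p + q = 496; c = 10; remainder = value at the root: -1*(10)^4 + 6*(10)^3 - 5*(10)^2 + 6*(10)^1 - 5 = (-10000) + (6000) + (-500) + (60) + (-5) = -4445; answer -4445

-4445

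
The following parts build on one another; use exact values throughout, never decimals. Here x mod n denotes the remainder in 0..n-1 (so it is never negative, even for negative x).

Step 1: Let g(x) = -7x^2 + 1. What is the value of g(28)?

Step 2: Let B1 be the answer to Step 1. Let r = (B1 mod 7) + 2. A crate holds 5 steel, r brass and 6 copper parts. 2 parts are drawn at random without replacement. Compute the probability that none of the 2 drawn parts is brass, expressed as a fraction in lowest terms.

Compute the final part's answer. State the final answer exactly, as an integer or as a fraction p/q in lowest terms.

55/91

Step 1: -7*(28)^2 + 1 = (-5488) + (1) = -5487; answer -5487
Step 2: B1 = -5487; r = 3; total draws C(14,2) = 91; favorable C(11,2) = 55; P = 55/91; answer 55/91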